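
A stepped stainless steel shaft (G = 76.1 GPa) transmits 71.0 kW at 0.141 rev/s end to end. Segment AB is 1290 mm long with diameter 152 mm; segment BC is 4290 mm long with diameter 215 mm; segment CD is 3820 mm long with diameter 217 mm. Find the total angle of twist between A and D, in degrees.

ω = 2π·0.141 = 0.8859 rad/s, so T = P/ω = 71.0×10³ / 0.8859 = 80140 N·m.
J_AB = π(0.152)⁴/32 = 5.24×10^-5 m⁴; J_BC = π(0.215)⁴/32 = 2.10×10^-4 m⁴; J_CD = π(0.217)⁴/32 = 2.18×10^-4 m⁴.
θ = (T/G)·Σ L_i/J_i = (80140/76.1×10⁹)·(1.29/5.24×10^-5 + 4.29/2.10×10^-4 + 3.82/2.18×10^-4) = 0.06594 rad.

3.78°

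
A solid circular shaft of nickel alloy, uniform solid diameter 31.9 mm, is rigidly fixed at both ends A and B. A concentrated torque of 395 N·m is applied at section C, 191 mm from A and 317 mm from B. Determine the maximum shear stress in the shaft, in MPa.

38.7 MPa

With uniform GJ and both ends fixed, compatibility θ_AC = θ_CB gives T_A·a = T_B·b, together with T_A + T_B = T₀.
T_A = T₀·b/(a+b) = 395.0·317/508.0 = 246.5 N·m; T_B = 148.5 N·m.
τ in each portion: τ_AC = 3.87×10^7 Pa, τ_CB = 2.33×10^7 Pa; maximum is in AC.
τ_max = T_AC·r/J = 246.5·0.0159/1.02×10^-7 = 3.867×10^7 Pa.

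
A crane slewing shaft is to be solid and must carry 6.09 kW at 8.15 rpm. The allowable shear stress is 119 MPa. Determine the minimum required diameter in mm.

ω = 2π·8.15/60 = 0.8535 rad/s, so T = P/ω = 6.09×10³ / 0.8535 = 7136 N·m.
For a solid shaft τ_max = 16T/(πd³), so d = (16T/(π τ_allow))^(1/3) = (16·7136/(π·1.19×10^8))^(1/3) = 0.06734 m.

67.3 mm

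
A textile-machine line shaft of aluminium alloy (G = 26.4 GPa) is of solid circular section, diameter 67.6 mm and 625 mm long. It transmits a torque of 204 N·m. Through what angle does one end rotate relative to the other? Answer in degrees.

0.135°

J = πd⁴/32 = π(0.0676)⁴/32 = 2.050×10^-6 m⁴.
θ = T·L/(G·J) = 204.0 × 0.625 / (26.4×10⁹ × 2.050×10^-6) = 2.356×10^-3 rad.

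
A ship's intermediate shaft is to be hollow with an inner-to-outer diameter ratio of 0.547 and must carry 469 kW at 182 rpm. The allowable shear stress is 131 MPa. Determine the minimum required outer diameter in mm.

102 mm

ω = 2π·182/60 = 19.06 rad/s, so T = P/ω = 469×10³ / 19.06 = 24610 N·m.
For a hollow shaft with d_i/d_o = 0.547: τ_max = 16T/(π d_o³ (1−k⁴)), so d_o = [16T/(π τ_allow (1−k⁴))]^(1/3) = [16·24610/(π·1.31×10^8·0.9105)]^(1/3) = 0.1017 m.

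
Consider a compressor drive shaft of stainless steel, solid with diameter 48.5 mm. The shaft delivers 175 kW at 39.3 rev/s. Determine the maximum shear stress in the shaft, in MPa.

31.6 MPa

ω = 2π·39.3 = 246.9 rad/s, so T = P/ω = 175×10³ / 246.9 = 708.7 N·m.
J = πd⁴/32 = π(0.0485)⁴/32 = 5.432×10^-7 m⁴.
τ_max = T·r/J = 708.7 × 0.0243 / 5.432×10^-7 = 3.164×10^7 Pa.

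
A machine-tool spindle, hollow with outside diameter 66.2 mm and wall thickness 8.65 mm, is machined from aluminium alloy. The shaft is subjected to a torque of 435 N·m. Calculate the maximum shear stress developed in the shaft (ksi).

1.58 ksi

J = π(d_o⁴ − d_i⁴)/32 = π(0.0662⁴ − 0.0489⁴)/32 = 1.324×10^-6 m⁴.
τ_max = T·r/J = 435.0 × 0.0331 / 1.324×10^-6 = 1.087×10^7 Pa.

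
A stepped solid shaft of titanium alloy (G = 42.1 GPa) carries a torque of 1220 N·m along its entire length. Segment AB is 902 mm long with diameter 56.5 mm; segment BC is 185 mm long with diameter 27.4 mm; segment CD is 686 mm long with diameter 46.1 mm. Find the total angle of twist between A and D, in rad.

0.168 rad

J_AB = π(0.0565)⁴/32 = 1.00×10^-6 m⁴; J_BC = π(0.0274)⁴/32 = 5.53×10^-8 m⁴; J_CD = π(0.0461)⁴/32 = 4.43×10^-7 m⁴.
θ = (T/G)·Σ L_i/J_i = (1220/42.1×10⁹)·(0.902/1.00×10^-6 + 0.185/5.53×10^-8 + 0.686/4.43×10^-7) = 0.1678 rad.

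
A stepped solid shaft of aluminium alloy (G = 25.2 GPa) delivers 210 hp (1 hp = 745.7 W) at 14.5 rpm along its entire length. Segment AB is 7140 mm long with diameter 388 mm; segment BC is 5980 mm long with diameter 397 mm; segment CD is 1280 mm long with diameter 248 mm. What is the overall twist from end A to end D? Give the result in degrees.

2.14°

ω = 2π·14.5/60 = 1.518 rad/s, so T = P/ω = 210×745.7 / 1.518 = 103100 N·m.
J_AB = π(0.388)⁴/32 = 2.22×10^-3 m⁴; J_BC = π(0.397)⁴/32 = 2.44×10^-3 m⁴; J_CD = π(0.248)⁴/32 = 3.71×10^-4 m⁴.
θ = (T/G)·Σ L_i/J_i = (103100/25.2×10⁹)·(7.14/2.22×10^-3 + 5.98/2.44×10^-3 + 1.28/3.71×10^-4) = 0.03727 rad.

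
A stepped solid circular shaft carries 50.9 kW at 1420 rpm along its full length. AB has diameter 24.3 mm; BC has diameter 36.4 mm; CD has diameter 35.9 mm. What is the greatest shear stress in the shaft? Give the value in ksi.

ω = 2π·1420/60 = 148.7 rad/s, so T = P/ω = 50.9×10³ / 148.7 = 342.3 N·m.
Under the same torque, τ_max = 16T/(πd³) is largest where d is smallest — segment AB (d = 24.3 mm).
τ_max = 16·342.3/(π·(0.0243)³) = 1.215×10^8 Pa.

17.6 ksi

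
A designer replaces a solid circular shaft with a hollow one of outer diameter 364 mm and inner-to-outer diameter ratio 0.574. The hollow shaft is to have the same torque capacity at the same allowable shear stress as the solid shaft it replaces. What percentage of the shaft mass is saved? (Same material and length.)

27.6 %

Equal τ_max and T ⇒ the solid shaft needs d_s³ = d_o³(1−k⁴), so d_s = 364·(1−0.574⁴)^(1/3) = 350.3 mm.
Area ratio A_h/A_s = d_o²(1−k²)/d_s² = (1−k²)/(1−k⁴)^(2/3) = 0.7239.
Mass saving = 1 − 0.7239 = 27.6 %.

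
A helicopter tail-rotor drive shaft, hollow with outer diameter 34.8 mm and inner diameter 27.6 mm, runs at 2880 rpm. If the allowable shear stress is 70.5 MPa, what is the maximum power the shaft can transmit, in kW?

106 kW

J = π(d_o⁴ − d_i⁴)/32 = π(0.0348⁴ − 0.0276⁴)/32 = 8.702×10^-8 m⁴.
T_max = τ_allow·J/r = 7.05×10^7 × 8.702×10^-8 / 0.0174 = 352.6 N·m.
ω = 2π·2880/60 = 301.6 rad/s, so P_max = T_max·ω = 1.063×10^5 W.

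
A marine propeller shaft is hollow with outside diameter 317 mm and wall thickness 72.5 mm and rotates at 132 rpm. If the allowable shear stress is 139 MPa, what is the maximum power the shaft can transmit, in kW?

J = π(d_o⁴ − d_i⁴)/32 = π(0.317⁴ − 0.172⁴)/32 = 9.054×10^-4 m⁴.
T_max = τ_allow·J/r = 1.39×10^8 × 9.054×10^-4 / 0.159 = 794100 N·m.
ω = 2π·132/60 = 13.82 rad/s, so P_max = T_max·ω = 1.098×10^7 W.

11000 kW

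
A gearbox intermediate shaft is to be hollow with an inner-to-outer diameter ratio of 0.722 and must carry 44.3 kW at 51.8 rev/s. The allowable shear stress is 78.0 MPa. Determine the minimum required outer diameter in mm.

ω = 2π·51.8 = 325.5 rad/s, so T = P/ω = 44.3×10³ / 325.5 = 136.1 N·m.
For a hollow shaft with d_i/d_o = 0.722: τ_max = 16T/(π d_o³ (1−k⁴)), so d_o = [16T/(π τ_allow (1−k⁴))]^(1/3) = [16·136.1/(π·7.80×10^7·0.7283)]^(1/3) = 0.02302 m.

23.0 mm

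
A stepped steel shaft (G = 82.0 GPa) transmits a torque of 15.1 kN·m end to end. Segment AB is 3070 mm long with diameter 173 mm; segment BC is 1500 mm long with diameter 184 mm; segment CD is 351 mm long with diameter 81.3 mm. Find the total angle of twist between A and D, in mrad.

J_AB = π(0.173)⁴/32 = 8.79×10^-5 m⁴; J_BC = π(0.184)⁴/32 = 1.13×10^-4 m⁴; J_CD = π(0.0813)⁴/32 = 4.29×10^-6 m⁴.
θ = (T/G)·Σ L_i/J_i = (15100/82.0×10⁹)·(3.07/8.79×10^-5 + 1.50/1.13×10^-4 + 0.351/4.29×10^-6) = 0.02395 rad.

24.0 mrad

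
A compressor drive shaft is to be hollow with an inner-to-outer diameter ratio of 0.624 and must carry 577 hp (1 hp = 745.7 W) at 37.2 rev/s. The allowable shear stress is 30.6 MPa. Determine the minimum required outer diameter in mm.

ω = 2π·37.2 = 233.7 rad/s, so T = P/ω = 577×745.7 / 233.7 = 1841 N·m.
For a hollow shaft with d_i/d_o = 0.624: τ_max = 16T/(π d_o³ (1−k⁴)), so d_o = [16T/(π τ_allow (1−k⁴))]^(1/3) = [16·1841/(π·3.06×10^7·0.8484)]^(1/3) = 0.07121 m.

71.2 mm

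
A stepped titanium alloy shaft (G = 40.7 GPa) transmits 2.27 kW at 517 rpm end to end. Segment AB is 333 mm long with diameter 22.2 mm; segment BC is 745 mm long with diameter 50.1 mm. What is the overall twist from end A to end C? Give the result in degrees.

ω = 2π·517/60 = 54.14 rad/s, so T = P/ω = 2.27×10³ / 54.14 = 41.93 N·m.
J_AB = π(0.0222)⁴/32 = 2.38×10^-8 m⁴; J_BC = π(0.0501)⁴/32 = 6.19×10^-7 m⁴.
θ = (T/G)·Σ L_i/J_i = (41.93/40.7×10⁹)·(0.333/2.38×10^-8 + 0.745/6.19×10^-7) = 0.01563 rad.

0.895°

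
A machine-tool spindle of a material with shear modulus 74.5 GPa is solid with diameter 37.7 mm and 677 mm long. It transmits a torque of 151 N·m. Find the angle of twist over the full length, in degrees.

J = πd⁴/32 = π(0.0377)⁴/32 = 1.983×10^-7 m⁴.
θ = T·L/(G·J) = 151.0 × 0.677 / (74.5×10⁹ × 1.983×10^-7) = 6.919×10^-3 rad.

0.396°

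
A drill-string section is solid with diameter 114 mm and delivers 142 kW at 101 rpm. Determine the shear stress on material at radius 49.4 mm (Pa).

4.00e7 Pa

ω = 2π·101/60 = 10.58 rad/s, so T = P/ω = 142×10³ / 10.58 = 13430 N·m.
J = πd⁴/32 = π(0.114)⁴/32 = 1.658×10^-5 m⁴.
Shear stress varies linearly with radius: τ = T·r/J = 13430 × 0.0494 / 1.658×10^-5 = 4.000×10^7 Pa.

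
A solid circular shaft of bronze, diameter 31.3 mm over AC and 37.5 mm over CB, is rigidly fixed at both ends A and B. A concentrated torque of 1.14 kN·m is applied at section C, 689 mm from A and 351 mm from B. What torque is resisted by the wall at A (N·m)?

Compatibility: T_A·a/J_AC = T_B·b/J_CB with T_A + T_B = T₀.
J_AC = 9.42×10^-8 m⁴, J_CB = 1.94×10^-7 m⁴, so T_A = T₀·(J_AC/a)/((J_AC/a)+(J_CB/b)) = 226.0 N·m, T_B = 914.0 N·m.

226 N·m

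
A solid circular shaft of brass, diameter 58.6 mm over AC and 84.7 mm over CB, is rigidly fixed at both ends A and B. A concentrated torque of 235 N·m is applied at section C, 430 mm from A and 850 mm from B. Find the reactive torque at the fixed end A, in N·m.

Compatibility: T_A·a/J_AC = T_B·b/J_CB with T_A + T_B = T₀.
J_AC = 1.16×10^-6 m⁴, J_CB = 5.05×10^-6 m⁴, so T_A = T₀·(J_AC/a)/((J_AC/a)+(J_CB/b)) = 73.26 N·m, T_B = 161.7 N·m.

73.3 N·m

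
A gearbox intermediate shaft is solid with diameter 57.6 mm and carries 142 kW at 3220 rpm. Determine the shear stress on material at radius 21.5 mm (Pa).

8.38e6 Pa

ω = 2π·3220/60 = 337.2 rad/s, so T = P/ω = 142×10³ / 337.2 = 421.1 N·m.
J = πd⁴/32 = π(0.0576)⁴/32 = 1.081×10^-6 m⁴.
Shear stress varies linearly with radius: τ = T·r/J = 421.1 × 0.0215 / 1.081×10^-6 = 8.378×10^6 Pa.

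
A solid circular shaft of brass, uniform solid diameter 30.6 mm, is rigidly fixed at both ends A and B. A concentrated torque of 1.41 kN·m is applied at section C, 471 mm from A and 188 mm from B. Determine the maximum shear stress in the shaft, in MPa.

With uniform GJ and both ends fixed, compatibility θ_AC = θ_CB gives T_A·a = T_B·b, together with T_A + T_B = T₀.
T_A = T₀·b/(a+b) = 1410·188/659.0 = 402.2 N·m; T_B = 1008 N·m.
τ in each portion: τ_AC = 7.15×10^7 Pa, τ_CB = 1.79×10^8 Pa; maximum is in CB.
τ_max = T_CB·r/J = 1008·0.0153/8.61×10^-8 = 1.791×10^8 Pa.

179 MPa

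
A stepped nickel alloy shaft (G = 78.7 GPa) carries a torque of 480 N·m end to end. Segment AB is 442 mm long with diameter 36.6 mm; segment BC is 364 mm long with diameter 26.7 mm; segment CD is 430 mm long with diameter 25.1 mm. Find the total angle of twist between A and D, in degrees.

7.28°

J_AB = π(0.0366)⁴/32 = 1.76×10^-7 m⁴; J_BC = π(0.0267)⁴/32 = 4.99×10^-8 m⁴; J_CD = π(0.0251)⁴/32 = 3.90×10^-8 m⁴.
θ = (T/G)·Σ L_i/J_i = (480.0/78.7×10⁹)·(0.442/1.76×10^-7 + 0.364/4.99×10^-8 + 0.430/3.90×10^-8) = 0.1271 rad.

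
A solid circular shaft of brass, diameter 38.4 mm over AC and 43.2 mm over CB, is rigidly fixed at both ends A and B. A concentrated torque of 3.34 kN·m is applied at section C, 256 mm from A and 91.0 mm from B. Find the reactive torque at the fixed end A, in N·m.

Compatibility: T_A·a/J_AC = T_B·b/J_CB with T_A + T_B = T₀.
J_AC = 2.13×10^-7 m⁴, J_CB = 3.42×10^-7 m⁴, so T_A = T₀·(J_AC/a)/((J_AC/a)+(J_CB/b)) = 606.6 N·m, T_B = 2733 N·m.

607 N·m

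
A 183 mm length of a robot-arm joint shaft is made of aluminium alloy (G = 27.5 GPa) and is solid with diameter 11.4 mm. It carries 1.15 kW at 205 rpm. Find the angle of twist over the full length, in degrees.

ω = 2π·205/60 = 21.47 rad/s, so T = P/ω = 1.15×10³ / 21.47 = 53.57 N·m.
J = πd⁴/32 = π(0.0114)⁴/32 = 1.658×10^-9 m⁴.
θ = T·L/(G·J) = 53.57 × 0.183 / (27.5×10⁹ × 1.658×10^-9) = 0.2150 rad.

12.3°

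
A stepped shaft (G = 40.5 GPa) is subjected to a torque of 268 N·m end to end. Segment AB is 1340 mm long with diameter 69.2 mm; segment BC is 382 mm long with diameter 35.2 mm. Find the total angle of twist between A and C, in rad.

J_AB = π(0.0692)⁴/32 = 2.25×10^-6 m⁴; J_BC = π(0.0352)⁴/32 = 1.51×10^-7 m⁴.
θ = (T/G)·Σ L_i/J_i = (268.0/40.5×10⁹)·(1.34/2.25×10^-6 + 0.382/1.51×10^-7) = 0.02071 rad.

0.0207 rad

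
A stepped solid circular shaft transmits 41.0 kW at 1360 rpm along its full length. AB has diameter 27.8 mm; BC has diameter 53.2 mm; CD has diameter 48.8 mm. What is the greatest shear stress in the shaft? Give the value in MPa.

68.2 MPa

ω = 2π·1360/60 = 142.4 rad/s, so T = P/ω = 41.0×10³ / 142.4 = 287.9 N·m.
Under the same torque, τ_max = 16T/(πd³) is largest where d is smallest — segment AB (d = 27.8 mm).
τ_max = 16·287.9/(π·(0.0278)³) = 6.824×10^7 Pa.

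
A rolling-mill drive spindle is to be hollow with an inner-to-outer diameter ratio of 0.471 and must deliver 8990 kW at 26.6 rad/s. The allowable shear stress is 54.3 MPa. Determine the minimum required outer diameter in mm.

322 mm

ω = 26.6 rad/s, so T = P/ω = 8990×10³ / 26.60 = 338000 N·m.
For a hollow shaft with d_i/d_o = 0.471: τ_max = 16T/(π d_o³ (1−k⁴)), so d_o = [16T/(π τ_allow (1−k⁴))]^(1/3) = [16·338000/(π·5.43×10^7·0.9508)]^(1/3) = 0.3219 m.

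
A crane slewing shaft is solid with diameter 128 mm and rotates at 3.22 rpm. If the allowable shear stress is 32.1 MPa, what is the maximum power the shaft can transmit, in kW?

4.46 kW

J = πd⁴/32 = π(0.128)⁴/32 = 2.635×10^-5 m⁴.
T_max = τ_allow·J/r = 3.21×10^7 × 2.635×10^-5 / 0.0640 = 13220 N·m.
ω = 2π·3.22/60 = 0.3372 rad/s, so P_max = T_max·ω = 4457 W.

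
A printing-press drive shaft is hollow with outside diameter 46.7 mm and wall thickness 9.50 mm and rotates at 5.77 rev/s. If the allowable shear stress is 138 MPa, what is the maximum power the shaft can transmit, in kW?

J = π(d_o⁴ − d_i⁴)/32 = π(0.0467⁴ − 0.0277⁴)/32 = 4.091×10^-7 m⁴.
T_max = τ_allow·J/r = 1.38×10^8 × 4.091×10^-7 / 0.0234 = 2418 N·m.
ω = 2π·5.77 = 36.25 rad/s, so P_max = T_max·ω = 8.767×10^4 W.

87.7 kW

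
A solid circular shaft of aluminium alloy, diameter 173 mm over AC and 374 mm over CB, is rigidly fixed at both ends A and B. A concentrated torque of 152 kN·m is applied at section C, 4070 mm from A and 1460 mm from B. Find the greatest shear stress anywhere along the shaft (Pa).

Compatibility: T_A·a/J_AC = T_B·b/J_CB with T_A + T_B = T₀.
J_AC = 8.79×10^-5 m⁴, J_CB = 1.92×10^-3 m⁴, so T_A = T₀·(J_AC/a)/((J_AC/a)+(J_CB/b)) = 2456 N·m, T_B = 149500 N·m.
τ in each portion: τ_AC = 2.42×10^6 Pa, τ_CB = 1.46×10^7 Pa; maximum is in CB.
τ_max = T_CB·r/J = 149500·0.187/1.92×10^-3 = 1.456×10^7 Pa.

1.46e7 Pa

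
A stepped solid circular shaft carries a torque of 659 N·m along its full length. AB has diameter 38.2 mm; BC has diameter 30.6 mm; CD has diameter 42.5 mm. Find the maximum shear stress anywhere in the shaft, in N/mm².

117 N/mm²

Under the same torque, τ_max = 16T/(πd³) is largest where d is smallest — segment BC (d = 30.6 mm).
τ_max = 16·659.0/(π·(0.0306)³) = 1.171×10^8 Pa.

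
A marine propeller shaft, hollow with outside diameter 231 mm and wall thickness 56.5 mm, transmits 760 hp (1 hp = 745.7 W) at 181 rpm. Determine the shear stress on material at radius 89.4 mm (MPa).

ω = 2π·181/60 = 18.95 rad/s, so T = P/ω = 760×745.7 / 18.95 = 29900 N·m.
J = π(d_o⁴ − d_i⁴)/32 = π(0.231⁴ − 0.118⁴)/32 = 2.605×10^-4 m⁴.
Shear stress varies linearly with radius: τ = T·r/J = 29900 × 0.0894 / 2.605×10^-4 = 1.026×10^7 Pa.

10.3 MPa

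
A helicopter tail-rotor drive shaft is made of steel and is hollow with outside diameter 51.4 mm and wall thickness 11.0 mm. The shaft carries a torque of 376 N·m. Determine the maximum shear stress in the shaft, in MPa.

15.8 MPa

J = π(d_o⁴ − d_i⁴)/32 = π(0.0514⁴ − 0.0294⁴)/32 = 6.119×10^-7 m⁴.
τ_max = T·r/J = 376.0 × 0.0257 / 6.119×10^-7 = 1.579×10^7 Pa.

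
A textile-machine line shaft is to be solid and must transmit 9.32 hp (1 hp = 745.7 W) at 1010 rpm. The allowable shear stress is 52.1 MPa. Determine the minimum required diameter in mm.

ω = 2π·1010/60 = 105.8 rad/s, so T = P/ω = 9.32×745.7 / 105.8 = 65.71 N·m.
For a solid shaft τ_max = 16T/(πd³), so d = (16T/(π τ_allow))^(1/3) = (16·65.71/(π·5.21×10^7))^(1/3) = 0.01859 m.

18.6 mm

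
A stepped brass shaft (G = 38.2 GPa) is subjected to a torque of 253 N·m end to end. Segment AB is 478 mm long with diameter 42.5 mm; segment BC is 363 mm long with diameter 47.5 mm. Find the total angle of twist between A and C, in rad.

J_AB = π(0.0425)⁴/32 = 3.20×10^-7 m⁴; J_BC = π(0.0475)⁴/32 = 5.00×10^-7 m⁴.
θ = (T/G)·Σ L_i/J_i = (253.0/38.2×10⁹)·(0.478/3.20×10^-7 + 0.363/5.00×10^-7) = 0.01469 rad.

0.0147 rad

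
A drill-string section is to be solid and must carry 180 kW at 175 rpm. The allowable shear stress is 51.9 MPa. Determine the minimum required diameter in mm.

ω = 2π·175/60 = 18.33 rad/s, so T = P/ω = 180×10³ / 18.33 = 9822 N·m.
For a solid shaft τ_max = 16T/(πd³), so d = (16T/(π τ_allow))^(1/3) = (16·9822/(π·5.19×10^7))^(1/3) = 0.09878 m.

98.8 mm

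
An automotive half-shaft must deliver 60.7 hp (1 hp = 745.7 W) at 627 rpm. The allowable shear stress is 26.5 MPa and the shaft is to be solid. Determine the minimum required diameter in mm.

ω = 2π·627/60 = 65.66 rad/s, so T = P/ω = 60.7×745.7 / 65.66 = 689.4 N·m.
For a solid shaft τ_max = 16T/(πd³), so d = (16T/(π τ_allow))^(1/3) = (16·689.4/(π·2.65×10^7))^(1/3) = 0.05098 m.

51.0 mm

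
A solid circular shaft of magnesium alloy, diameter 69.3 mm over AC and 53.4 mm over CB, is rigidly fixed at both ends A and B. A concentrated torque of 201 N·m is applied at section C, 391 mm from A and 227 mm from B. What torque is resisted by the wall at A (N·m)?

125 N·m

Compatibility: T_A·a/J_AC = T_B·b/J_CB with T_A + T_B = T₀.
J_AC = 2.26×10^-6 m⁴, J_CB = 7.98×10^-7 m⁴, so T_A = T₀·(J_AC/a)/((J_AC/a)+(J_CB/b)) = 125.1 N·m, T_B = 75.94 N·m.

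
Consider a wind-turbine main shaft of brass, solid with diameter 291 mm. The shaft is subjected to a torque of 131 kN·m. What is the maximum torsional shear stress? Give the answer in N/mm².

J = πd⁴/32 = π(0.291)⁴/32 = 7.040×10^-4 m⁴.
τ_max = T·r/J = 131000 × 0.145 / 7.040×10^-4 = 2.707×10^7 Pa.

27.1 N/mm²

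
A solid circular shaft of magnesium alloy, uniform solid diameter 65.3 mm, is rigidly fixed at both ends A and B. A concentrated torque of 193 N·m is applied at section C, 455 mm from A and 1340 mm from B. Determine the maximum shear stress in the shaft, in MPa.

With uniform GJ and both ends fixed, compatibility θ_AC = θ_CB gives T_A·a = T_B·b, together with T_A + T_B = T₀.
T_A = T₀·b/(a+b) = 193.0·1340/1795 = 144.1 N·m; T_B = 48.92 N·m.
τ in each portion: τ_AC = 2.64×10^6 Pa, τ_CB = 8.95×10^5 Pa; maximum is in AC.
τ_max = T_AC·r/J = 144.1·0.0326/1.79×10^-6 = 2.635×10^6 Pa.

2.64 MPa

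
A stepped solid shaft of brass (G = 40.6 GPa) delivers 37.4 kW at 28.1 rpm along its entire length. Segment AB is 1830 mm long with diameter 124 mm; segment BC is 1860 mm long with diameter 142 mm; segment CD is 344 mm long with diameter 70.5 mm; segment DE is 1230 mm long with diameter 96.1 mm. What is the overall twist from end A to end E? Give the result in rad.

0.130 rad

ω = 2π·28.1/60 = 2.943 rad/s, so T = P/ω = 37.4×10³ / 2.943 = 12710 N·m.
J_AB = π(0.124)⁴/32 = 2.32×10^-5 m⁴; J_BC = π(0.142)⁴/32 = 3.99×10^-5 m⁴; J_CD = π(0.0705)⁴/32 = 2.43×10^-6 m⁴; J_DE = π(0.0961)⁴/32 = 8.37×10^-6 m⁴.
θ = (T/G)·Σ L_i/J_i = (12710/40.6×10⁹)·(1.83/2.32×10^-5 + 1.86/3.99×10^-5 + 0.344/2.43×10^-6 + 1.23/8.37×10^-6) = 0.1297 rad.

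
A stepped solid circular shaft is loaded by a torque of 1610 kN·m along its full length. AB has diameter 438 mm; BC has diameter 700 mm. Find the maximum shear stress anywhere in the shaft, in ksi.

Under the same torque, τ_max = 16T/(πd³) is largest where d is smallest — segment AB (d = 438 mm).
τ_max = 16·1.610e6/(π·(0.438)³) = 9.758×10^7 Pa.

14.2 ksi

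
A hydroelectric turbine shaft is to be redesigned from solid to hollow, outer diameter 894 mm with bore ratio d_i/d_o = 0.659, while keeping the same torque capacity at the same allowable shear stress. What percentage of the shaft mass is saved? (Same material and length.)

Equal τ_max and T ⇒ the solid shaft needs d_s³ = d_o³(1−k⁴), so d_s = 894·(1−0.659⁴)^(1/3) = 833.8 mm.
Area ratio A_h/A_s = d_o²(1−k²)/d_s² = (1−k²)/(1−k⁴)^(2/3) = 0.6503.
Mass saving = 1 − 0.6503 = 35.0 %.

35.0 %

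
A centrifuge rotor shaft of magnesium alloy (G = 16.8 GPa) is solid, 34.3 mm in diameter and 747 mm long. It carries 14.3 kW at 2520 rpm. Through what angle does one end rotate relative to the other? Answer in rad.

0.0177 rad

ω = 2π·2520/60 = 263.9 rad/s, so T = P/ω = 14.3×10³ / 263.9 = 54.19 N·m.
J = πd⁴/32 = π(0.0343)⁴/32 = 1.359×10^-7 m⁴.
θ = T·L/(G·J) = 54.19 × 0.747 / (16.8×10⁹ × 1.359×10^-7) = 0.01773 rad.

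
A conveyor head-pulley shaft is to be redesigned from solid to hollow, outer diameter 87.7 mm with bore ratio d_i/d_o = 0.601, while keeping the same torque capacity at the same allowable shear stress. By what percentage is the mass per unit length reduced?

Equal τ_max and T ⇒ the solid shaft needs d_s³ = d_o³(1−k⁴), so d_s = 87.7·(1−0.601⁴)^(1/3) = 83.71 mm.
Area ratio A_h/A_s = d_o²(1−k²)/d_s² = (1−k²)/(1−k⁴)^(2/3) = 0.7012.
Mass saving = 1 − 0.7012 = 29.9 %.

29.9 %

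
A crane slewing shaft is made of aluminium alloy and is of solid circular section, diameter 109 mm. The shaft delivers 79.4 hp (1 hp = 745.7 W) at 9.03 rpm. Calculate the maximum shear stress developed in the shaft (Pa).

ω = 2π·9.03/60 = 0.9456 rad/s, so T = P/ω = 79.4×745.7 / 0.9456 = 62610 N·m.
J = πd⁴/32 = π(0.109)⁴/32 = 1.386×10^-5 m⁴.
τ_max = T·r/J = 62610 × 0.0545 / 1.386×10^-5 = 2.462×10^8 Pa.

2.46e8 Pa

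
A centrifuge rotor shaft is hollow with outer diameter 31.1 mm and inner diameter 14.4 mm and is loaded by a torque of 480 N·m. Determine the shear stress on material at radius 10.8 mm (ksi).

8.58 ksi

J = π(d_o⁴ − d_i⁴)/32 = π(0.0311⁴ − 0.0144⁴)/32 = 8.762×10^-8 m⁴.
Shear stress varies linearly with radius: τ = T·r/J = 480.0 × 0.0108 / 8.762×10^-8 = 5.916×10^7 Pa.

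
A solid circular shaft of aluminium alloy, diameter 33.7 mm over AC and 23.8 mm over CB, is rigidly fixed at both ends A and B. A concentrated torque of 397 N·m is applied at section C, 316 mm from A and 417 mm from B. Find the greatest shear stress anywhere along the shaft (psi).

6450 psi

Compatibility: T_A·a/J_AC = T_B·b/J_CB with T_A + T_B = T₀.
J_AC = 1.27×10^-7 m⁴, J_CB = 3.15×10^-8 m⁴, so T_A = T₀·(J_AC/a)/((J_AC/a)+(J_CB/b)) = 334.0 N·m, T_B = 62.97 N·m.
τ in each portion: τ_AC = 4.44×10^7 Pa, τ_CB = 2.38×10^7 Pa; maximum is in AC.
τ_max = T_AC·r/J = 334.0·0.0169/1.27×10^-7 = 4.445×10^7 Pa.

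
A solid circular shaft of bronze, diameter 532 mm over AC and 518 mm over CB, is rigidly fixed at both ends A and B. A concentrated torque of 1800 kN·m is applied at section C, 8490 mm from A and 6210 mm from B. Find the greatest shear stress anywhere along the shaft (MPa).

36.4 MPa

Compatibility: T_A·a/J_AC = T_B·b/J_CB with T_A + T_B = T₀.
J_AC = 7.86×10^-3 m⁴, J_CB = 7.07×10^-3 m⁴, so T_A = T₀·(J_AC/a)/((J_AC/a)+(J_CB/b)) = 807600 N·m, T_B = 992400 N·m.
τ in each portion: τ_AC = 2.73×10^7 Pa, τ_CB = 3.64×10^7 Pa; maximum is in CB.
τ_max = T_CB·r/J = 992400·0.259/7.07×10^-3 = 3.636×10^7 Pa.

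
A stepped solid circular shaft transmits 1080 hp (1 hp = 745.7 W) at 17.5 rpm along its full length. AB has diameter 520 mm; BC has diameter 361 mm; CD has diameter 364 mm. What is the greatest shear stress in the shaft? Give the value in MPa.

47.6 MPa

ω = 2π·17.5/60 = 1.833 rad/s, so T = P/ω = 1080×745.7 / 1.833 = 439500 N·m.
Under the same torque, τ_max = 16T/(πd³) is largest where d is smallest — segment BC (d = 361 mm).
τ_max = 16·439500/(π·(0.361)³) = 4.757×10^7 Pa.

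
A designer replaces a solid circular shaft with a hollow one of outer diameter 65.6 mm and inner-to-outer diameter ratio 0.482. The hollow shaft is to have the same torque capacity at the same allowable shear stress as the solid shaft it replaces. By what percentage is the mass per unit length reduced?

Equal τ_max and T ⇒ the solid shaft needs d_s³ = d_o³(1−k⁴), so d_s = 65.6·(1−0.482⁴)^(1/3) = 64.40 mm.
Area ratio A_h/A_s = d_o²(1−k²)/d_s² = (1−k²)/(1−k⁴)^(2/3) = 0.7966.
Mass saving = 1 − 0.7966 = 20.3 %.

20.3 %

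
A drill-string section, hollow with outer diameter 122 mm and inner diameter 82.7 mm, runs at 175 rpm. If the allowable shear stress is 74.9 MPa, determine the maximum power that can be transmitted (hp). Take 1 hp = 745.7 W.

J = π(d_o⁴ − d_i⁴)/32 = π(0.122⁴ − 0.0827⁴)/32 = 1.716×10^-5 m⁴.
T_max = τ_allow·J/r = 7.49×10^7 × 1.716×10^-5 / 0.0610 = 21070 N·m.
ω = 2π·175/60 = 18.33 rad/s, so P_max = T_max·ω = 3.861×10^5 W.

518 hp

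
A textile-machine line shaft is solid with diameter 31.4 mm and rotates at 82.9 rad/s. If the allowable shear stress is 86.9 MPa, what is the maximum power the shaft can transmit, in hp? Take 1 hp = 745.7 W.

58.7 hp

J = πd⁴/32 = π(0.0314)⁴/32 = 9.544×10^-8 m⁴.
T_max = τ_allow·J/r = 8.69×10^7 × 9.544×10^-8 / 0.0157 = 528.2 N·m.
ω = 82.9 rad/s, so P_max = T_max·ω = 4.379×10^4 W.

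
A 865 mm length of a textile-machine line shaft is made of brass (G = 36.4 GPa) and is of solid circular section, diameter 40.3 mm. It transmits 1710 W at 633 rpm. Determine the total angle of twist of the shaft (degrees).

ω = 2π·633/60 = 66.29 rad/s, so T = P/ω = 1710 / 66.29 = 25.80 N·m.
J = πd⁴/32 = π(0.0403)⁴/32 = 2.590×10^-7 m⁴.
θ = T·L/(G·J) = 25.80 × 0.865 / (36.4×10⁹ × 2.590×10^-7) = 2.367×10^-3 rad.

0.136°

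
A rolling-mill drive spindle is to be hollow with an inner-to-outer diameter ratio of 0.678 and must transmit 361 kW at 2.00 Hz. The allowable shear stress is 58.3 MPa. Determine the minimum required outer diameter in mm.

147 mm

ω = 2π·2.00 = 12.57 rad/s, so T = P/ω = 361×10³ / 12.57 = 28730 N·m.
For a hollow shaft with d_i/d_o = 0.678: τ_max = 16T/(π d_o³ (1−k⁴)), so d_o = [16T/(π τ_allow (1−k⁴))]^(1/3) = [16·28730/(π·5.83×10^7·0.7887)]^(1/3) = 0.1471 m.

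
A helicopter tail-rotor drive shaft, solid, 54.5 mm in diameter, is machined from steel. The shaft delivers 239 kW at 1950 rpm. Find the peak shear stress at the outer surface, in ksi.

ω = 2π·1950/60 = 204.2 rad/s, so T = P/ω = 239×10³ / 204.2 = 1170 N·m.
J = πd⁴/32 = π(0.0545)⁴/32 = 8.661×10^-7 m⁴.
τ_max = T·r/J = 1170 × 0.0272 / 8.661×10^-7 = 3.682×10^7 Pa.

5.34 ksi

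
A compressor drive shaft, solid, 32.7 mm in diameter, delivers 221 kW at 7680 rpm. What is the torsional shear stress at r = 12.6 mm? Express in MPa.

30.8 MPa

ω = 2π·7680/60 = 804.2 rad/s, so T = P/ω = 221×10³ / 804.2 = 274.8 N·m.
J = πd⁴/32 = π(0.0327)⁴/32 = 1.123×10^-7 m⁴.
Shear stress varies linearly with radius: τ = T·r/J = 274.8 × 0.0126 / 1.123×10^-7 = 3.084×10^7 Pa.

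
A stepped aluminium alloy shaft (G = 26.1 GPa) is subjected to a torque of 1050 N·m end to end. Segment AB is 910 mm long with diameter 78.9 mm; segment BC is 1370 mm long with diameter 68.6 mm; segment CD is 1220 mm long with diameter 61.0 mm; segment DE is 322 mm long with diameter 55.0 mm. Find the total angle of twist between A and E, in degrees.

4.90°

J_AB = π(0.0789)⁴/32 = 3.80×10^-6 m⁴; J_BC = π(0.0686)⁴/32 = 2.17×10^-6 m⁴; J_CD = π(0.0610)⁴/32 = 1.36×10^-6 m⁴; J_DE = π(0.0550)⁴/32 = 8.98×10^-7 m⁴.
θ = (T/G)·Σ L_i/J_i = (1050/26.1×10⁹)·(0.910/3.80×10^-6 + 1.37/2.17×10^-6 + 1.22/1.36×10^-6 + 0.322/8.98×10^-7) = 0.08550 rad.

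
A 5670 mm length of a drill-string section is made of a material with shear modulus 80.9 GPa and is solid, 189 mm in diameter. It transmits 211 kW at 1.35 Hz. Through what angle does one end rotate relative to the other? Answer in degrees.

ω = 2π·1.35 = 8.482 rad/s, so T = P/ω = 211×10³ / 8.482 = 24880 N·m.
J = πd⁴/32 = π(0.189)⁴/32 = 1.253×10^-4 m⁴.
θ = T·L/(G·J) = 24880 × 5.67 / (80.9×10⁹ × 1.253×10^-4) = 0.01392 rad.

0.797°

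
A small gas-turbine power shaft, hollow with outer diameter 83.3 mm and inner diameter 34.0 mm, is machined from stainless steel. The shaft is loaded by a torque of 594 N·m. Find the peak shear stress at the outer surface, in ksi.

0.781 ksi

J = π(d_o⁴ − d_i⁴)/32 = π(0.0833⁴ − 0.0340⁴)/32 = 4.596×10^-6 m⁴.
τ_max = T·r/J = 594.0 × 0.0416 / 4.596×10^-6 = 5.383×10^6 Pa.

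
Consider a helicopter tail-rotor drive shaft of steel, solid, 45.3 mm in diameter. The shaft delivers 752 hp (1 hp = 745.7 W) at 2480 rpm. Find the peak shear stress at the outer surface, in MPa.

ω = 2π·2480/60 = 259.7 rad/s, so T = P/ω = 752×745.7 / 259.7 = 2159 N·m.
J = πd⁴/32 = π(0.0453)⁴/32 = 4.134×10^-7 m⁴.
τ_max = T·r/J = 2159 × 0.0226 / 4.134×10^-7 = 1.183×10^8 Pa.

118 MPa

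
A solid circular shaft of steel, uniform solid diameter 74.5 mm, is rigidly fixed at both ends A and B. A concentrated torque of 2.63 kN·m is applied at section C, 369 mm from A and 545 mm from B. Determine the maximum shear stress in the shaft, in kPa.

With uniform GJ and both ends fixed, compatibility θ_AC = θ_CB gives T_A·a = T_B·b, together with T_A + T_B = T₀.
T_A = T₀·b/(a+b) = 2630·545/914.0 = 1568 N·m; T_B = 1062 N·m.
τ in each portion: τ_AC = 1.93×10^7 Pa, τ_CB = 1.31×10^7 Pa; maximum is in AC.
τ_max = T_AC·r/J = 1568·0.0372/3.02×10^-6 = 1.932×10^7 Pa.

19300 kPa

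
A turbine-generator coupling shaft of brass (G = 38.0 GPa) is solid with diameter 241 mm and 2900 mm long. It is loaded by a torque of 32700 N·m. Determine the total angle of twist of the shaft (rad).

0.00754 rad

J = πd⁴/32 = π(0.241)⁴/32 = 3.312×10^-4 m⁴.
θ = T·L/(G·J) = 32700 × 2.90 / (38.0×10⁹ × 3.312×10^-4) = 7.535×10^-3 rad.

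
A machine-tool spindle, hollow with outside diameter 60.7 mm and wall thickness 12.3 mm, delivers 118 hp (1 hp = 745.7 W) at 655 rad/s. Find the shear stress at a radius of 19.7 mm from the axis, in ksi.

0.329 ksi

ω = 655 rad/s, so T = P/ω = 118×745.7 / 655.0 = 134.3 N·m.
J = π(d_o⁴ − d_i⁴)/32 = π(0.0607⁴ − 0.0361⁴)/32 = 1.166×10^-6 m⁴.
Shear stress varies linearly with radius: τ = T·r/J = 134.3 × 0.0197 / 1.166×10^-6 = 2.270×10^6 Pa.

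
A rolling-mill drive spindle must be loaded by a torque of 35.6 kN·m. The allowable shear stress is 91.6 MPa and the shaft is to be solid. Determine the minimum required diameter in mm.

126 mm

For a solid shaft τ_max = 16T/(πd³), so d = (16T/(π τ_allow))^(1/3) = (16·35600/(π·9.16×10^7))^(1/3) = 0.1256 m.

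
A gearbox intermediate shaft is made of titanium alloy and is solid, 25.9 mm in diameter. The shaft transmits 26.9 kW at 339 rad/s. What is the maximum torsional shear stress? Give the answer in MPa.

ω = 339 rad/s, so T = P/ω = 26.9×10³ / 339.0 = 79.35 N·m.
J = πd⁴/32 = π(0.0259)⁴/32 = 4.418×10^-8 m⁴.
τ_max = T·r/J = 79.35 × 0.0129 / 4.418×10^-8 = 2.326×10^7 Pa.

23.3 MPa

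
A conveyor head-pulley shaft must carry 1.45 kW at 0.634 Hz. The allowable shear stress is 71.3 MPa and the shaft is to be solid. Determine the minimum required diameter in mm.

29.6 mm

ω = 2π·0.634 = 3.984 rad/s, so T = P/ω = 1.45×10³ / 3.984 = 364.0 N·m.
For a solid shaft τ_max = 16T/(πd³), so d = (16T/(π τ_allow))^(1/3) = (16·364.0/(π·7.13×10^7))^(1/3) = 0.02963 m.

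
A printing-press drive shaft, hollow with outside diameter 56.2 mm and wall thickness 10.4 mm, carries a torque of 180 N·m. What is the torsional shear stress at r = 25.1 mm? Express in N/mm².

J = π(d_o⁴ − d_i⁴)/32 = π(0.0562⁴ − 0.0354⁴)/32 = 8.252×10^-7 m⁴.
Shear stress varies linearly with radius: τ = T·r/J = 180.0 × 0.0251 / 8.252×10^-7 = 5.475×10^6 Pa.

5.48 N/mm²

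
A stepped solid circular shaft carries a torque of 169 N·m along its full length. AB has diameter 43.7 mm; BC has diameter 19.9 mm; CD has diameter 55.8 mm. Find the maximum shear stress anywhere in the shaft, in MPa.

Under the same torque, τ_max = 16T/(πd³) is largest where d is smallest — segment BC (d = 19.9 mm).
τ_max = 16·169.0/(π·(0.0199)³) = 1.092×10^8 Pa.

109 MPa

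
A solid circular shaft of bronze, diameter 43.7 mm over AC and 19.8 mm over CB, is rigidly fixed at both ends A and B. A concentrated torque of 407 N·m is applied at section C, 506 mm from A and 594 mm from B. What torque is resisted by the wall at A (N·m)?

393 N·m

Compatibility: T_A·a/J_AC = T_B·b/J_CB with T_A + T_B = T₀.
J_AC = 3.58×10^-7 m⁴, J_CB = 1.51×10^-8 m⁴, so T_A = T₀·(J_AC/a)/((J_AC/a)+(J_CB/b)) = 392.9 N·m, T_B = 14.11 N·m.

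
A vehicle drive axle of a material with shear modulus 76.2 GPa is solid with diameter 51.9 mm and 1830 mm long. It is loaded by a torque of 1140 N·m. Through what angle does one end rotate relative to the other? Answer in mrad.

38.4 mrad

J = πd⁴/32 = π(0.0519)⁴/32 = 7.123×10^-7 m⁴.
θ = T·L/(G·J) = 1140 × 1.83 / (76.2×10⁹ × 7.123×10^-7) = 0.03844 rad.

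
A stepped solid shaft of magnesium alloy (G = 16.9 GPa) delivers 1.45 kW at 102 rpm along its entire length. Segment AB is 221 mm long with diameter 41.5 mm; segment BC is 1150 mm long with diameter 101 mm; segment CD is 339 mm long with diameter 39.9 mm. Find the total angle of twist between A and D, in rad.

0.0179 rad

ω = 2π·102/60 = 10.68 rad/s, so T = P/ω = 1.45×10³ / 10.68 = 135.7 N·m.
J_AB = π(0.0415)⁴/32 = 2.91×10^-7 m⁴; J_BC = π(0.101)⁴/32 = 1.02×10^-5 m⁴; J_CD = π(0.0399)⁴/32 = 2.49×10^-7 m⁴.
θ = (T/G)·Σ L_i/J_i = (135.7/16.9×10⁹)·(0.221/2.91×10^-7 + 1.15/1.02×10^-5 + 0.339/2.49×10^-7) = 0.01794 rad.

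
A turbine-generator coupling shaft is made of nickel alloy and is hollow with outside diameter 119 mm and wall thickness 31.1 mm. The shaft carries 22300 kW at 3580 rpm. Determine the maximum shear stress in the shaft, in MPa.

ω = 2π·3580/60 = 374.9 rad/s, so T = P/ω = 22300×10³ / 374.9 = 59480 N·m.
J = π(d_o⁴ − d_i⁴)/32 = π(0.119⁴ − 0.0568⁴)/32 = 1.867×10^-5 m⁴.
τ_max = T·r/J = 59480 × 0.0595 / 1.867×10^-5 = 1.896×10^8 Pa.

190 MPa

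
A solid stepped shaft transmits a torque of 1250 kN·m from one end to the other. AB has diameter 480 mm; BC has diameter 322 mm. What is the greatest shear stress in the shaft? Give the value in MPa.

191 MPa

Under the same torque, τ_max = 16T/(πd³) is largest where d is smallest — segment BC (d = 322 mm).
τ_max = 16·1.250e6/(π·(0.322)³) = 1.907×10^8 Pa.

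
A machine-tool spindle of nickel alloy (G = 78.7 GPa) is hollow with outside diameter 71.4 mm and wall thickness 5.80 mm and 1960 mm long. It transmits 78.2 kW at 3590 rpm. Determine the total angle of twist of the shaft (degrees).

0.229°

ω = 2π·3590/60 = 375.9 rad/s, so T = P/ω = 78.2×10³ / 375.9 = 208.0 N·m.
J = π(d_o⁴ − d_i⁴)/32 = π(0.0714⁴ − 0.0598⁴)/32 = 1.296×10^-6 m⁴.
θ = T·L/(G·J) = 208.0 × 1.96 / (78.7×10⁹ × 1.296×10^-6) = 3.997×10^-3 rad.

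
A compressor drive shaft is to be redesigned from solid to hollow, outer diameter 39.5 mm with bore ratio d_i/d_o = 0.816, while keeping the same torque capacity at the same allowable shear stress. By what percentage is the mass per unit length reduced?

50.6 %

Equal τ_max and T ⇒ the solid shaft needs d_s³ = d_o³(1−k⁴), so d_s = 39.5·(1−0.816⁴)^(1/3) = 32.49 mm.
Area ratio A_h/A_s = d_o²(1−k²)/d_s² = (1−k²)/(1−k⁴)^(2/3) = 0.4938.
Mass saving = 1 − 0.4938 = 50.6 %.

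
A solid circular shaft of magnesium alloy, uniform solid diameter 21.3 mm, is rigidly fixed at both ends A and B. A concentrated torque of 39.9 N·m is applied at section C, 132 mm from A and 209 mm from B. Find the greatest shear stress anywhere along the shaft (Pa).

With uniform GJ and both ends fixed, compatibility θ_AC = θ_CB gives T_A·a = T_B·b, together with T_A + T_B = T₀.
T_A = T₀·b/(a+b) = 39.90·209/341.0 = 24.45 N·m; T_B = 15.45 N·m.
τ in each portion: τ_AC = 1.29×10^7 Pa, τ_CB = 8.14×10^6 Pa; maximum is in AC.
τ_max = T_AC·r/J = 24.45·0.0106/2.02×10^-8 = 1.289×10^7 Pa.

1.29e7 Pa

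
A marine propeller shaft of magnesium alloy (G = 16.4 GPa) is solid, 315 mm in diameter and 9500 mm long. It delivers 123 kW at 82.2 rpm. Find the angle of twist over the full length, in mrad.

8.56 mrad

ω = 2π·82.2/60 = 8.608 rad/s, so T = P/ω = 123×10³ / 8.608 = 14290 N·m.
J = πd⁴/32 = π(0.315)⁴/32 = 9.666×10^-4 m⁴.
θ = T·L/(G·J) = 14290 × 9.50 / (16.4×10⁹ × 9.666×10^-4) = 8.563×10^-3 rad.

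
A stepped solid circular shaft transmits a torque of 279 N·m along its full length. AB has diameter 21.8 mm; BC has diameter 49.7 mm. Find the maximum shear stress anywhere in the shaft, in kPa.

Under the same torque, τ_max = 16T/(πd³) is largest where d is smallest — segment AB (d = 21.8 mm).
τ_max = 16·279.0/(π·(0.0218)³) = 1.372×10^8 Pa.

137000 kPa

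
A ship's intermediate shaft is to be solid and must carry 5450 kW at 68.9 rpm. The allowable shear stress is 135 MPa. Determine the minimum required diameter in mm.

305 mm

ω = 2π·68.9/60 = 7.215 rad/s, so T = P/ω = 5450×10³ / 7.215 = 755400 N·m.
For a solid shaft τ_max = 16T/(πd³), so d = (16T/(π τ_allow))^(1/3) = (16·755400/(π·1.35×10^8))^(1/3) = 0.3054 m.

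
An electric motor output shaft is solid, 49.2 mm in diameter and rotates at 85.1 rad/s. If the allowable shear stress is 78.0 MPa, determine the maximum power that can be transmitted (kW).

J = πd⁴/32 = π(0.0492)⁴/32 = 5.753×10^-7 m⁴.
T_max = τ_allow·J/r = 7.80×10^7 × 5.753×10^-7 / 0.0246 = 1824 N·m.
ω = 85.1 rad/s, so P_max = T_max·ω = 1.552×10^5 W.

155 kW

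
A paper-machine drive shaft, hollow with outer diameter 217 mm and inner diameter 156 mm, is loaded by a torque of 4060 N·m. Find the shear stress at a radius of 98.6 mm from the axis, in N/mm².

2.51 N/mm²

J = π(d_o⁴ − d_i⁴)/32 = π(0.217⁴ − 0.156⁴)/32 = 1.595×10^-4 m⁴.
Shear stress varies linearly with radius: τ = T·r/J = 4060 × 0.0986 / 1.595×10^-4 = 2.509×10^6 Pa.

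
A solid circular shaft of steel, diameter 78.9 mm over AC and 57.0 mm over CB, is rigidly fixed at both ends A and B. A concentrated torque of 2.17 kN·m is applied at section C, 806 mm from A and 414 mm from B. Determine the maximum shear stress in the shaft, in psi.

Compatibility: T_A·a/J_AC = T_B·b/J_CB with T_A + T_B = T₀.
J_AC = 3.80×10^-6 m⁴, J_CB = 1.04×10^-6 m⁴, so T_A = T₀·(J_AC/a)/((J_AC/a)+(J_CB/b)) = 1418 N·m, T_B = 752.0 N·m.
τ in each portion: τ_AC = 1.47×10^7 Pa, τ_CB = 2.07×10^7 Pa; maximum is in CB.
τ_max = T_CB·r/J = 752.0·0.0285/1.04×10^-6 = 2.068×10^7 Pa.

3000 psi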